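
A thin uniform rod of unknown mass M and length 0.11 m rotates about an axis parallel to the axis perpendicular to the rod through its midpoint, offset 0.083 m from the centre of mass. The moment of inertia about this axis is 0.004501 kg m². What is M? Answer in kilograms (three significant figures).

0.570

I = I_cm + Md² = (1/12)ML² + Md² = M·[0.0833333·(0.11)² + (0.083)²] = M·0.0078973.
So M = 0.004501 / 0.0078973 = 0.56994 kg.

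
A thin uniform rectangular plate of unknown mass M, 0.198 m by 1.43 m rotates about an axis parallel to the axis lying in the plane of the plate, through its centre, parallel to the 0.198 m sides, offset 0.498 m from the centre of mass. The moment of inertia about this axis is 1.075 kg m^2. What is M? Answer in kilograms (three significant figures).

2.57

I = I_cm + Md² = (1/12)Mb² + Md² = M·[0.0833333·(1.43)² + (0.498)²] = M·0.41841.
So M = 1.075 / 0.41841 = 2.5692 kg.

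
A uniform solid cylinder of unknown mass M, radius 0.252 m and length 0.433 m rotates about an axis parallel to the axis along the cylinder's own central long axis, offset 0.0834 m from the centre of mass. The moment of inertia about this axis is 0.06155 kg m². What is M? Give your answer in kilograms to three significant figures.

1.59

I = I_cm + Md² = (1/2)MR² + Md² = M·[0.5·(0.252)² + (0.0834)²] = M·0.038708.
So M = 0.06155 / 0.038708 = 1.5901 kg.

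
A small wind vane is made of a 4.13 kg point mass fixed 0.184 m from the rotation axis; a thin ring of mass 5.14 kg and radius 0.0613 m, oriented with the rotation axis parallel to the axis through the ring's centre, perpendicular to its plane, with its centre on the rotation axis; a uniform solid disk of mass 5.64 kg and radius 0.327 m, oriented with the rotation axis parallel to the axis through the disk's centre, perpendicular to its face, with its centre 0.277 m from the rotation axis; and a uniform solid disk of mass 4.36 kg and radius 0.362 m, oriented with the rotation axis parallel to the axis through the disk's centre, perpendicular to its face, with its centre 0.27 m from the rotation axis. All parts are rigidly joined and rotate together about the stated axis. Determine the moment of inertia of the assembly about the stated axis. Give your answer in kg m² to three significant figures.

1.50

Point mass: I_cm = 0; centre at d = 0.184 m, so the parallel axis theorem gives I = 0 + (4.13)(0.184)² = 0.13983 kg m².
Thin ring: I_cm = MR² = (5.14)(0.0613)² = 0.019315 kg m²; axis through the centre, so I = 0.019315 kg m².
Solid disk: I_cm = (1/2)MR² = (1/2)(5.64)(0.327)² = 0.30154 kg m²; centre at d = 0.277 m, so the parallel axis theorem gives I = 0.30154 + (5.64)(0.277)² = 0.73429 kg m².
Solid disk: I_cm = (1/2)MR² = (1/2)(4.36)(0.362)² = 0.28568 kg m²; centre at d = 0.27 m, so the parallel axis theorem gives I = 0.28568 + (4.36)(0.27)² = 0.60352 kg m².
Total I = 0.13983 + 0.019315 + 0.73429 + 0.60352 = 1.497 kg m².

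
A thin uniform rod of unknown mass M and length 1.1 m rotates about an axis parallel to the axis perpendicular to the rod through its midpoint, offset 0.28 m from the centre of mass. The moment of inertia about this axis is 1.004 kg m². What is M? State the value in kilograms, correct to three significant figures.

I = I_cm + Md² = (1/12)ML² + Md² = M·[0.0833333·(1.1)² + (0.28)²] = M·0.17923.
So M = 1.004 / 0.17923 = 5.6016 kg.

5.60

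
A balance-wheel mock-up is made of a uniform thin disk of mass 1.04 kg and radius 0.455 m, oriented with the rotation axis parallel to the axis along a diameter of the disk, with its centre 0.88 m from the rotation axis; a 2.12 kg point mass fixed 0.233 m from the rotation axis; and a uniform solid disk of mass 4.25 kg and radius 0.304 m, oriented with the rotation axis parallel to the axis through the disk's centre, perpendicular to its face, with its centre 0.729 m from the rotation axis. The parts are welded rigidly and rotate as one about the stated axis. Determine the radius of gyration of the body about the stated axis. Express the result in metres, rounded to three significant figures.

0.680

Thin disk: I_cm = (1/4)MR² = (1/4)(1.04)(0.455)² = 0.053827 kg·m²; centre at d = 0.88 m, so the parallel axis theorem gives I = 0.053827 + (1.04)(0.88)² = 0.8592 kg·m².
Point mass: I_cm = 0; centre at d = 0.233 m, so the parallel axis theorem gives I = 0 + (2.12)(0.233)² = 0.11509 kg·m².
Solid disk: I_cm = (1/2)MR² = (1/2)(4.25)(0.304)² = 0.19638 kg·m²; centre at d = 0.729 m, so the parallel axis theorem gives I = 0.19638 + (4.25)(0.729)² = 2.455 kg·m².
Total I = 3.4293 kg·m²; total mass M = 7.41 kg.
k = √(I/M) = √(3.4293/7.41) = 0.68029 m.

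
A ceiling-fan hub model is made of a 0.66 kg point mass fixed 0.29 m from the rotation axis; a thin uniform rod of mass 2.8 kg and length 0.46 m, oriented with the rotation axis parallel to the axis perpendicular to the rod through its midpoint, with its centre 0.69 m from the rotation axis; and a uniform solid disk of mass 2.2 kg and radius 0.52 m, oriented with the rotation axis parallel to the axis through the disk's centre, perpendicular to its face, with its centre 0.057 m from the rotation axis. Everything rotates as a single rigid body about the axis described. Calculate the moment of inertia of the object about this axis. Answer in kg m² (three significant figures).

Point mass: I_cm = 0; centre at d = 0.29 m, so I = I_cm + Md² gives I = 0 + (0.66)(0.29)² = 0.055506 kg m².
Thin rod: I_cm = (1/12)ML² = (1/12)(2.8)(0.46)² = 0.049373 kg m²; centre at d = 0.69 m, so I = I_cm + Md² gives I = 0.049373 + (2.8)(0.69)² = 1.3825 kg m².
Solid disk: I_cm = (1/2)MR² = (1/2)(2.2)(0.52)² = 0.29744 kg m²; centre at d = 0.057 m, so I = I_cm + Md² gives I = 0.29744 + (2.2)(0.057)² = 0.30459 kg m².
Total I = 0.055506 + 1.3825 + 0.30459 = 1.7425 kg m².

1.74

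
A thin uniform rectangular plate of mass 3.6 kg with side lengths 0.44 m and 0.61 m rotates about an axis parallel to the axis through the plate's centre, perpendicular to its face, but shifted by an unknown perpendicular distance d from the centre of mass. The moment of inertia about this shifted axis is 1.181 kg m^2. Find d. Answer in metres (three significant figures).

About the centre-of-mass axis, I_cm = (1/12)M(a²+b²) = (1/12)(3.6)[(0.44)² + (0.61)²] = 0.16971 kg m^2.
Parallel axis theorem: I = I_cm + Md², so Md² = 1.181 − 0.16971 = 1.0113 kg m^2.
d = √(1.0113 / 3.6) = 0.53001 m.

0.530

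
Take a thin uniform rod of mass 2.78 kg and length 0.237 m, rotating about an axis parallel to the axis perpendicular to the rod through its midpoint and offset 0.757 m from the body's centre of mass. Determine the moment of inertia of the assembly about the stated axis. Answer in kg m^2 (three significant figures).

1.61

I_cm = (1/12)ML² = (1/12)(2.78)(0.237)² = 0.013012 kg m^2; centre at d = 0.757 m, so I = I_cm + Md² gives I = 0.013012 + (2.78)(0.757)² = 1.6061 kg m^2.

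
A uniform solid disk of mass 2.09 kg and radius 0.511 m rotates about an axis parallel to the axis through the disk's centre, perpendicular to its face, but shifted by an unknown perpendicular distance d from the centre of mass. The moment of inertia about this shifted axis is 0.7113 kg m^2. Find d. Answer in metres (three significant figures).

0.458

About the centre-of-mass axis, I_cm = (1/2)MR² = (1/2)(2.09)(0.511)² = 0.27287 kg m^2.
Parallel axis theorem: I = I_cm + Md², so Md² = 0.7113 − 0.27287 = 0.43843 kg m^2.
d = √(0.43843 / 2.09) = 0.45801 m.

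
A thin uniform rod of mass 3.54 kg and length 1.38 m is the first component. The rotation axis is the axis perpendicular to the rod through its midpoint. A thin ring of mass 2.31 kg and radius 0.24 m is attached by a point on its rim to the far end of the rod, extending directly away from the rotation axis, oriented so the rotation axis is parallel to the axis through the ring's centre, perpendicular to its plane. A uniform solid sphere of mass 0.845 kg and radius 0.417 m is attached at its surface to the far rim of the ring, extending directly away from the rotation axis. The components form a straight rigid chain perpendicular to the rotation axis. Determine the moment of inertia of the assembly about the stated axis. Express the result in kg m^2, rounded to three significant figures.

4.88

Thin rod: I_cm = (1/12)ML² = (1/12)(3.54)(1.38)² = 0.5618 kg m^2; axis through the centre, so I = 0.5618 kg m^2.
Thin ring: I_cm = MR² = (2.31)(0.24)² = 0.13306 kg m^2; centre at d = 0.69 + 0.24 = 0.93 m, so the parallel axis theorem gives I = 0.13306 + (2.31)(0.93)² = 2.131 kg m^2.
Solid sphere: I_cm = (2/5)MR² = (2/5)(0.845)(0.417)² = 0.058774 kg m^2; centre at d = 0.69 + 0.24 + 0.24 + 0.417 = 1.587 m, so the parallel axis theorem gives I = 0.058774 + (0.845)(1.587)² = 2.187 kg m^2.
Total I = 0.5618 + 2.131 + 2.187 = 4.8797 kg m^2.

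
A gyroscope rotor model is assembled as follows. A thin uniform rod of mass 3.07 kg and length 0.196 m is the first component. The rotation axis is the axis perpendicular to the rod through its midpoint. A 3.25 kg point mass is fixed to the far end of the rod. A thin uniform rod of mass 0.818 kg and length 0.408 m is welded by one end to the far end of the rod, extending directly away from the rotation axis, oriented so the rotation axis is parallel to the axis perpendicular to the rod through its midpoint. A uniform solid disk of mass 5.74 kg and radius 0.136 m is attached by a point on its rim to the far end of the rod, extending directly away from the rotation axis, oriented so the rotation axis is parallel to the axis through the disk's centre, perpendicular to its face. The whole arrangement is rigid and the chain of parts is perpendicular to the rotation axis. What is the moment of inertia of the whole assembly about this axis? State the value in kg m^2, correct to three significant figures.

Thin rod: I_cm = (1/12)ML² = (1/12)(3.07)(0.196)² = 0.0098281 kg m^2; axis through the centre, so I = 0.0098281 kg m^2.
Point mass: I_cm = 0; centre at d = 0.098 m, so the parallel axis theorem gives I = 0 + (3.25)(0.098)² = 0.031213 kg m^2.
Thin rod: I_cm = (1/12)ML² = (1/12)(0.818)(0.408)² = 0.011347 kg m^2; centre at d = 0.098 + 0.204 = 0.302 m, so the parallel axis theorem gives I = 0.011347 + (0.818)(0.302)² = 0.085952 kg m^2.
Solid disk: I_cm = (1/2)MR² = (1/2)(5.74)(0.136)² = 0.053084 kg m^2; centre at d = 0.098 + 0.204 + 0.204 + 0.136 = 0.642 m, so the parallel axis theorem gives I = 0.053084 + (5.74)(0.642)² = 2.4189 kg m^2.
Total I = 0.0098281 + 0.031213 + 0.085952 + 2.4189 = 2.5459 kg m^2.

2.55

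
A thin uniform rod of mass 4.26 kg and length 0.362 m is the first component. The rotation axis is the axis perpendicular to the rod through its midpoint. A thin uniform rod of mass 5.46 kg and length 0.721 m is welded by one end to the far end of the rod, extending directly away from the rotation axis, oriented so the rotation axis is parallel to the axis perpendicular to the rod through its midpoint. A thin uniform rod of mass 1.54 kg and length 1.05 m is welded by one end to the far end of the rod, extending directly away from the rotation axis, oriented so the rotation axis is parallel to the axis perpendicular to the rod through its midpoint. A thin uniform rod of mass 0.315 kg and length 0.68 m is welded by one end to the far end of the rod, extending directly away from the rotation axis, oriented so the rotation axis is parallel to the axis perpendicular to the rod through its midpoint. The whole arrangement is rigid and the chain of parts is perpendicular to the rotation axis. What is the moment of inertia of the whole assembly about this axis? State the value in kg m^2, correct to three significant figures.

6.83

Thin rod: I_cm = (1/12)ML² = (1/12)(4.26)(0.362)² = 0.046521 kg m^2; axis through the centre, so I = 0.046521 kg m^2.
Thin rod: I_cm = (1/12)ML² = (1/12)(5.46)(0.721)² = 0.23653 kg m^2; centre at d = 0.181 + 0.3605 = 0.5415 m, so I = I_cm + Md² gives I = 0.23653 + (5.46)(0.5415)² = 1.8375 kg m^2.
Thin rod: I_cm = (1/12)ML² = (1/12)(1.54)(1.05)² = 0.14149 kg m^2; centre at d = 0.181 + 0.3605 + 0.3605 + 0.525 = 1.427 m, so I = I_cm + Md² gives I = 0.14149 + (1.54)(1.427)² = 3.2774 kg m^2.
Thin rod: I_cm = (1/12)ML² = (1/12)(0.315)(0.68)² = 0.012138 kg m^2; centre at d = 0.181 + 0.3605 + 0.3605 + 0.525 + 0.525 + 0.34 = 2.292 m, so I = I_cm + Md² gives I = 0.012138 + (0.315)(2.292)² = 1.6669 kg m^2.
Total I = 0.046521 + 1.8375 + 3.2774 + 1.6669 = 6.8284 kg m^2.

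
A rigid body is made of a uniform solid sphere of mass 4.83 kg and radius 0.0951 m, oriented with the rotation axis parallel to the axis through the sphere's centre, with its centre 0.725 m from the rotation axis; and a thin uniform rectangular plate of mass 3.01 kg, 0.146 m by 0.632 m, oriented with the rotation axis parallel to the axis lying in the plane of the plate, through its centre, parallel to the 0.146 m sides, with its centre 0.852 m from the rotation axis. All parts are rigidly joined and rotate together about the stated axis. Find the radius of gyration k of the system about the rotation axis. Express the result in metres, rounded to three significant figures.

Solid sphere: I_cm = (2/5)MR² = (2/5)(4.83)(0.0951)² = 0.017473 kg m²; centre at d = 0.725 m, so I = I_cm + Md² gives I = 0.017473 + (4.83)(0.725)² = 2.5562 kg m².
Rectangular plate: I_cm = (1/12)Mb² = (1/12)(3.01)(0.632)² = 0.10019 kg m²; centre at d = 0.852 m, so I = I_cm + Md² gives I = 0.10019 + (3.01)(0.852)² = 2.2852 kg m².
Total I = 4.8414 kg m²; total mass M = 7.84 kg.
k = √(I/M) = √(4.8414/7.84) = 0.78583 m.

0.786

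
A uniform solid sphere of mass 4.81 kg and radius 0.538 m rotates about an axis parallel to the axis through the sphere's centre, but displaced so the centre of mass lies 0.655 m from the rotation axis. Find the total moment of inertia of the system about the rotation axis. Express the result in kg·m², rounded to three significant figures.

2.62

I_cm = (2/5)MR² = (2/5)(4.81)(0.538)² = 0.55689 kg·m²; centre at d = 0.655 m, so the parallel axis theorem gives I = 0.55689 + (4.81)(0.655)² = 2.6205 kg·m².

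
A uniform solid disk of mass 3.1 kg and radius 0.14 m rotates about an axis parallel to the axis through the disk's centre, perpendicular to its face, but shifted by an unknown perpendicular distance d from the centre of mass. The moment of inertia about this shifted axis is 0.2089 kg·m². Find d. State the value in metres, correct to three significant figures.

0.240

About the centre-of-mass axis, I_cm = (1/2)MR² = (1/2)(3.1)(0.14)² = 0.03038 kg·m².
Parallel axis theorem: I = I_cm + Md², so Md² = 0.2089 − 0.03038 = 0.17852 kg·m².
d = √(0.17852 / 3.1) = 0.23997 m.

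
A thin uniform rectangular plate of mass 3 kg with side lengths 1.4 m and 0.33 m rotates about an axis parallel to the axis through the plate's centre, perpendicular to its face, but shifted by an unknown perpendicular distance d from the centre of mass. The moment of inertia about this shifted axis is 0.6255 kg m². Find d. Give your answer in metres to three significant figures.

About the centre-of-mass axis, I_cm = (1/12)M(a²+b²) = (1/12)(3)[(1.4)² + (0.33)²] = 0.51722 kg m².
Parallel axis theorem: I = I_cm + Md², so Md² = 0.6255 − 0.51722 = 0.10828 kg m².
d = √(0.10828 / 3) = 0.18998 m.

0.190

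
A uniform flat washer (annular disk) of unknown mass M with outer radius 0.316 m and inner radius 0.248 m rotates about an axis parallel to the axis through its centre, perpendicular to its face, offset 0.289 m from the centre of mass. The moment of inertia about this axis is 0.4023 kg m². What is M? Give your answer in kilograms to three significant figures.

I = I_cm + Md² = (1/2)M(R²+r²) + Md² = M·[0.5·[(0.316)² + (0.248)²] + (0.289)²] = M·0.1642.
So M = 0.4023 / 0.1642 = 2.45 kg.

2.45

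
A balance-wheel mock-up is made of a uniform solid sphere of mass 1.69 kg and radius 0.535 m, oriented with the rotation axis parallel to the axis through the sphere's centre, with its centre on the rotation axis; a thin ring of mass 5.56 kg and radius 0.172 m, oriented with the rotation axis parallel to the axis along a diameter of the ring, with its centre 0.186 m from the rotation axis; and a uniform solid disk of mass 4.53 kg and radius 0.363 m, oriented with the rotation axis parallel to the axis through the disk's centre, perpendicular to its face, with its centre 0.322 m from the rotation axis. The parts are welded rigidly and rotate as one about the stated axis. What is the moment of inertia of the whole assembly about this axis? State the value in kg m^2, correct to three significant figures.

1.24

Solid sphere: I_cm = (2/5)MR² = (2/5)(1.69)(0.535)² = 0.19349 kg m^2; axis through the centre, so I = 0.19349 kg m^2.
Thin ring: I_cm = (1/2)MR² = (1/2)(5.56)(0.172)² = 0.082244 kg m^2; centre at d = 0.186 m, so the parallel axis theorem gives I = 0.082244 + (5.56)(0.186)² = 0.2746 kg m^2.
Solid disk: I_cm = (1/2)MR² = (1/2)(4.53)(0.363)² = 0.29846 kg m^2; centre at d = 0.322 m, so the parallel axis theorem gives I = 0.29846 + (4.53)(0.322)² = 0.76815 kg m^2.
Total I = 0.19349 + 0.2746 + 0.76815 = 1.2362 kg m^2.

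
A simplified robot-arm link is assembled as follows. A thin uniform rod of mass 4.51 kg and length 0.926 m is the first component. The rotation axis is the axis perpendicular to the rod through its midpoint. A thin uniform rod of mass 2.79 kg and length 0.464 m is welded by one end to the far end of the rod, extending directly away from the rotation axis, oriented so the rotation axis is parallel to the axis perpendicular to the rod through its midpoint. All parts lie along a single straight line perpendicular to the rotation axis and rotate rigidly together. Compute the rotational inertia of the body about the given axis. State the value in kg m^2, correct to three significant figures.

1.72

Thin rod: I_cm = (1/12)ML² = (1/12)(4.51)(0.926)² = 0.32227 kg m^2; axis through the centre, so I = 0.32227 kg m^2.
Thin rod: I_cm = (1/12)ML² = (1/12)(2.79)(0.464)² = 0.050056 kg m^2; centre at d = 0.463 + 0.232 = 0.695 m, so the parallel axis theorem gives I = 0.050056 + (2.79)(0.695)² = 1.3977 kg m^2.
Total I = 0.32227 + 1.3977 = 1.72 kg m^2.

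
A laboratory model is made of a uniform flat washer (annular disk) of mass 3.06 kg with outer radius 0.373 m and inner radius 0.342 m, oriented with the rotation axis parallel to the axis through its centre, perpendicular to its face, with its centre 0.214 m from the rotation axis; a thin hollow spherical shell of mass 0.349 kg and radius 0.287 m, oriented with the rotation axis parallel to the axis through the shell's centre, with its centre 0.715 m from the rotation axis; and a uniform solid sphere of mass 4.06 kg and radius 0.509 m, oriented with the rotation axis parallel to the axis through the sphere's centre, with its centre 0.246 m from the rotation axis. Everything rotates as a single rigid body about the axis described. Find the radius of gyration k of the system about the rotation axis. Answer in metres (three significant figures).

0.432

Annular disk: I_cm = (1/2)M(R²+r²) = (1/2)(3.06)[(0.373)² + (0.342)²] = 0.39182 kg m²; centre at d = 0.214 m, so the parallel axis theorem gives I = 0.39182 + (3.06)(0.214)² = 0.53196 kg m².
Spherical shell: I_cm = (2/3)MR² = (2/3)(0.349)(0.287)² = 0.019165 kg m²; centre at d = 0.715 m, so the parallel axis theorem gives I = 0.019165 + (0.349)(0.715)² = 0.19758 kg m².
Solid sphere: I_cm = (2/5)MR² = (2/5)(4.06)(0.509)² = 0.42075 kg m²; centre at d = 0.246 m, so the parallel axis theorem gives I = 0.42075 + (4.06)(0.246)² = 0.66644 kg m².
Total I = 1.396 kg m²; total mass M = 7.469 kg.
k = √(I/M) = √(1.396/7.469) = 0.43232 m.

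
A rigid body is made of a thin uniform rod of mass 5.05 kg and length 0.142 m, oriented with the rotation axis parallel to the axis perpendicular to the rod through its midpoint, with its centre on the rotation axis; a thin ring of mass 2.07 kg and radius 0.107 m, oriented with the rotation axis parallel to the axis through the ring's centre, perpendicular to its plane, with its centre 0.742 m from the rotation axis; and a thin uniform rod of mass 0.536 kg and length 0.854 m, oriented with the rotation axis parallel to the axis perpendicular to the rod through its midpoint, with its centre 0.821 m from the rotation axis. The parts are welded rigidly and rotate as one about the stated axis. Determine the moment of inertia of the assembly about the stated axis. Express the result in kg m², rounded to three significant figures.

1.57

Thin rod: I_cm = (1/12)ML² = (1/12)(5.05)(0.142)² = 0.0084857 kg m²; axis through the centre, so I = 0.0084857 kg m².
Thin ring: I_cm = MR² = (2.07)(0.107)² = 0.023699 kg m²; centre at d = 0.742 m, so the parallel axis theorem gives I = 0.023699 + (2.07)(0.742)² = 1.1634 kg m².
Thin rod: I_cm = (1/12)ML² = (1/12)(0.536)(0.854)² = 0.032576 kg m²; centre at d = 0.821 m, so the parallel axis theorem gives I = 0.032576 + (0.536)(0.821)² = 0.39386 kg m².
Total I = 0.0084857 + 1.1634 + 0.39386 = 1.5657 kg m².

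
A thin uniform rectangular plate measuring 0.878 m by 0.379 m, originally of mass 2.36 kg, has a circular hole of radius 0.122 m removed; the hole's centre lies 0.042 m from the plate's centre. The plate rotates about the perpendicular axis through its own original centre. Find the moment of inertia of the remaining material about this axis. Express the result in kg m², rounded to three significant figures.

Unpierced body about its centre: I₀ = (1/12)M(a²+b²) = (1/12)(2.36)[(0.878)² + (0.379)²] = 0.17986 kg m².
The removed disk has mass m = M·πr²/(ab) = (2.36)·π(0.122)²/(0.878·0.379) = 0.33163 kg (same uniform areal density).
Its moment of inertia about the rotation axis (parallel-axis theorem): I_hole = (1/2)mr² + md² = (1/2)(0.33163)(0.122)² + (0.33163)(0.042)² = 0.0030529 kg m².
Treating the hole as negative mass, I = I₀ − I_hole = 0.17986 − 0.0030529 = 0.1768 kg m².

0.177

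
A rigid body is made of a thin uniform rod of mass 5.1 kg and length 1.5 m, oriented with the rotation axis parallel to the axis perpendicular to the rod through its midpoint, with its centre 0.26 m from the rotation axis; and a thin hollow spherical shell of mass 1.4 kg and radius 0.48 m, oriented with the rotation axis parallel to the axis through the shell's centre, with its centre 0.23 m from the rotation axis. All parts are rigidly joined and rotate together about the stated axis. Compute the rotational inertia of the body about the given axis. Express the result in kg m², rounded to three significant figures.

Thin rod: I_cm = (1/12)ML² = (1/12)(5.1)(1.5)² = 0.95625 kg m²; centre at d = 0.26 m, so I = I_cm + Md² gives I = 0.95625 + (5.1)(0.26)² = 1.301 kg m².
Spherical shell: I_cm = (2/3)MR² = (2/3)(1.4)(0.48)² = 0.21504 kg m²; centre at d = 0.23 m, so I = I_cm + Md² gives I = 0.21504 + (1.4)(0.23)² = 0.2891 kg m².
Total I = 1.301 + 0.2891 = 1.5901 kg m².

1.59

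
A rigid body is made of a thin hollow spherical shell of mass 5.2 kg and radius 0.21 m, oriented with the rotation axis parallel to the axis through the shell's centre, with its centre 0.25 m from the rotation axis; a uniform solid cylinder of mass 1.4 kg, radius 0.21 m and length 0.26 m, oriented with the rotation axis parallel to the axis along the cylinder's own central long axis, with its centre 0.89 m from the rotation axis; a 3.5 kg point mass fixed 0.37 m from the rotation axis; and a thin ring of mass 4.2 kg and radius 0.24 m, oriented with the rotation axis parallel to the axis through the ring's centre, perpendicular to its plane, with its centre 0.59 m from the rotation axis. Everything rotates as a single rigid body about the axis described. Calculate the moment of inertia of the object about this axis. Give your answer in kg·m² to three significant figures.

3.80

Spherical shell: I_cm = (2/3)MR² = (2/3)(5.2)(0.21)² = 0.15288 kg·m²; centre at d = 0.25 m, so I = I_cm + Md² gives I = 0.15288 + (5.2)(0.25)² = 0.47788 kg·m².
Solid cylinder: I_cm = (1/2)MR² = (1/2)(1.4)(0.21)² = 0.03087 kg·m²; centre at d = 0.89 m, so I = I_cm + Md² gives I = 0.03087 + (1.4)(0.89)² = 1.1398 kg·m².
Point mass: I_cm = 0; centre at d = 0.37 m, so I = I_cm + Md² gives I = 0 + (3.5)(0.37)² = 0.47915 kg·m².
Thin ring: I_cm = MR² = (4.2)(0.24)² = 0.24192 kg·m²; centre at d = 0.59 m, so I = I_cm + Md² gives I = 0.24192 + (4.2)(0.59)² = 1.7039 kg·m².
Total I = 0.47788 + 1.1398 + 0.47915 + 1.7039 = 3.8008 kg·m².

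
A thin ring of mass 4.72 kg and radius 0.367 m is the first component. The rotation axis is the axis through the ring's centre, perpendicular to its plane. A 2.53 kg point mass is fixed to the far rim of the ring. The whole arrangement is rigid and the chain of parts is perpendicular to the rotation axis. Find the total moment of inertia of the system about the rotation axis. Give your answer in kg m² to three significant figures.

0.976

Thin ring: I_cm = MR² = (4.72)(0.367)² = 0.63573 kg m²; axis through the centre, so I = 0.63573 kg m².
Point mass: I_cm = 0; centre at d = 0.367 m, so I = I_cm + Md² gives I = 0 + (2.53)(0.367)² = 0.34076 kg m².
Total I = 0.63573 + 0.34076 = 0.9765 kg m².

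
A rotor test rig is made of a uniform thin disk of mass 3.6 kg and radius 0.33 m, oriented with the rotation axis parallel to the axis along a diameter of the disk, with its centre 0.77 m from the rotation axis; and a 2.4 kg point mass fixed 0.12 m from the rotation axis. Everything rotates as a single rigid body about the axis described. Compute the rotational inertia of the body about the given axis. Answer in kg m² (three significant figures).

2.27

Thin disk: I_cm = (1/4)MR² = (1/4)(3.6)(0.33)² = 0.09801 kg m²; centre at d = 0.77 m, so I = I_cm + Md² gives I = 0.09801 + (3.6)(0.77)² = 2.2325 kg m².
Point mass: I_cm = 0; centre at d = 0.12 m, so I = I_cm + Md² gives I = 0 + (2.4)(0.12)² = 0.03456 kg m².
Total I = 2.2325 + 0.03456 = 2.267 kg m².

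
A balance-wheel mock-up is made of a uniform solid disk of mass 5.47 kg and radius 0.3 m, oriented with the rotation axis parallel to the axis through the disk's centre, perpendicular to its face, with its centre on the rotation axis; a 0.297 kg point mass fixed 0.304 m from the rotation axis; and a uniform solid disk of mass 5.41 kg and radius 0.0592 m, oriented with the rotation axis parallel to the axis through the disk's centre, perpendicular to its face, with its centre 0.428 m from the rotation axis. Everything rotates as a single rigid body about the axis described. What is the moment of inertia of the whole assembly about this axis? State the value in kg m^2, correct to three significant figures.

1.27

Solid disk: I_cm = (1/2)MR² = (1/2)(5.47)(0.3)² = 0.24615 kg m^2; axis through the centre, so I = 0.24615 kg m^2.
Point mass: I_cm = 0; centre at d = 0.304 m, so I = I_cm + Md² gives I = 0 + (0.297)(0.304)² = 0.027448 kg m^2.
Solid disk: I_cm = (1/2)MR² = (1/2)(5.41)(0.0592)² = 0.0094801 kg m^2; centre at d = 0.428 m, so I = I_cm + Md² gives I = 0.0094801 + (5.41)(0.428)² = 1.0005 kg m^2.
Total I = 0.24615 + 0.027448 + 1.0005 = 1.2741 kg m^2.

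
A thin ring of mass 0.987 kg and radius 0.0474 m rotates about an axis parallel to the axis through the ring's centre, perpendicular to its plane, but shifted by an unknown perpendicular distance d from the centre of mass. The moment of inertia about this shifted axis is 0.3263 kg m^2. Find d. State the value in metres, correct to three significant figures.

0.573

About the centre-of-mass axis, I_cm = MR² = (0.987)(0.0474)² = 0.0022176 kg m^2.
Parallel axis theorem: I = I_cm + Md², so Md² = 0.3263 − 0.0022176 = 0.32408 kg m^2.
d = √(0.32408 / 0.987) = 0.57302 m.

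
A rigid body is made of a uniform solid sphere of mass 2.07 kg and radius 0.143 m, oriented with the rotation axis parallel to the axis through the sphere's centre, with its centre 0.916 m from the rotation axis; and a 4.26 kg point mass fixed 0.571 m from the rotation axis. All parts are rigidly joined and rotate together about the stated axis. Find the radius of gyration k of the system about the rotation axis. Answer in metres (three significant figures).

Solid sphere: I_cm = (2/5)MR² = (2/5)(2.07)(0.143)² = 0.016932 kg m²; centre at d = 0.916 m, so the parallel axis theorem gives I = 0.016932 + (2.07)(0.916)² = 1.7538 kg m².
Point mass: I_cm = 0; centre at d = 0.571 m, so the parallel axis theorem gives I = 0 + (4.26)(0.571)² = 1.3889 kg m².
Total I = 3.1427 kg m²; total mass M = 6.33 kg.
k = √(I/M) = √(3.1427/6.33) = 0.70461 m.

0.705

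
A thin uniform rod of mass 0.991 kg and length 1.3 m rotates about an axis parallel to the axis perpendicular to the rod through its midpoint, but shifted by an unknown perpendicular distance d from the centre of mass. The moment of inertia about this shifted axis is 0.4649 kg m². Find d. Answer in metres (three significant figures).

About the centre-of-mass axis, I_cm = (1/12)ML² = (1/12)(0.991)(1.3)² = 0.13957 kg m².
Parallel axis theorem: I = I_cm + Md², so Md² = 0.4649 − 0.13957 = 0.32533 kg m².
d = √(0.32533 / 0.991) = 0.57296 m.

0.573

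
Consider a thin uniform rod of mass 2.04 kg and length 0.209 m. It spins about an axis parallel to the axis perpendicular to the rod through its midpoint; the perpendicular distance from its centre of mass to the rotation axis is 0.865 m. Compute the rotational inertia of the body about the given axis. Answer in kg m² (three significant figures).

1.53

I_cm = (1/12)ML² = (1/12)(2.04)(0.209)² = 0.0074258 kg m²; centre at d = 0.865 m, so the parallel axis theorem gives I = 0.0074258 + (2.04)(0.865)² = 1.5338 kg m².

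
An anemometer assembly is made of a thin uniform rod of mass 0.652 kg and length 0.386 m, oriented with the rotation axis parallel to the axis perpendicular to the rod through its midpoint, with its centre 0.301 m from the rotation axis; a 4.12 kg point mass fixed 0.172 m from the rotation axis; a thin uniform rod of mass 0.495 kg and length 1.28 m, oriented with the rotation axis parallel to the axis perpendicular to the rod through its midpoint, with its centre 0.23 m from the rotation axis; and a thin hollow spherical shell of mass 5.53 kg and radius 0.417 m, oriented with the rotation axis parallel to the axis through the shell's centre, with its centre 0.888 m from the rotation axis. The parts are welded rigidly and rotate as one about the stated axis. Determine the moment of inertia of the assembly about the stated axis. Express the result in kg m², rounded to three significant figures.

5.28

Thin rod: I_cm = (1/12)ML² = (1/12)(0.652)(0.386)² = 0.0080954 kg m²; centre at d = 0.301 m, so I = I_cm + Md² gives I = 0.0080954 + (0.652)(0.301)² = 0.067167 kg m².
Point mass: I_cm = 0; centre at d = 0.172 m, so I = I_cm + Md² gives I = 0 + (4.12)(0.172)² = 0.12189 kg m².
Thin rod: I_cm = (1/12)ML² = (1/12)(0.495)(1.28)² = 0.067584 kg m²; centre at d = 0.23 m, so I = I_cm + Md² gives I = 0.067584 + (0.495)(0.23)² = 0.093769 kg m².
Spherical shell: I_cm = (2/3)MR² = (2/3)(5.53)(0.417)² = 0.64107 kg m²; centre at d = 0.888 m, so I = I_cm + Md² gives I = 0.64107 + (5.53)(0.888)² = 5.0017 kg m².
Total I = 0.067167 + 0.12189 + 0.093769 + 5.0017 = 5.2845 kg m².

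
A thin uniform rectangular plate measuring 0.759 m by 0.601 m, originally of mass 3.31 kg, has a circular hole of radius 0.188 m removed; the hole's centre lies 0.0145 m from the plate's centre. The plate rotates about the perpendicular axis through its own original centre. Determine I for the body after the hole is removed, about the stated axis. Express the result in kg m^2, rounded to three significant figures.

Unpierced body about its centre: I₀ = (1/12)M(a²+b²) = (1/12)(3.31)[(0.759)² + (0.601)²] = 0.25853 kg m^2.
The removed disk has mass m = M·πr²/(ab) = (3.31)·π(0.188)²/(0.759·0.601) = 0.80571 kg (same uniform areal density).
Its moment of inertia about the rotation axis (parallel-axis theorem): I_hole = (1/2)mr² + md² = (1/2)(0.80571)(0.188)² + (0.80571)(0.0145)² = 0.014408 kg m^2.
Treating the hole as negative mass, I = I₀ − I_hole = 0.25853 − 0.014408 = 0.24413 kg m^2.

0.244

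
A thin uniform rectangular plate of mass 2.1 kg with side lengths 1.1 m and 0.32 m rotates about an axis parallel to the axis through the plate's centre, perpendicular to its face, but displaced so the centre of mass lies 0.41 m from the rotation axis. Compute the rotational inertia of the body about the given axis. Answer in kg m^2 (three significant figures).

0.583

I_cm = (1/12)M(a²+b²) = (1/12)(2.1)[(1.1)² + (0.32)²] = 0.22967 kg m^2; centre at d = 0.41 m, so the parallel axis theorem gives I = 0.22967 + (2.1)(0.41)² = 0.58268 kg m^2.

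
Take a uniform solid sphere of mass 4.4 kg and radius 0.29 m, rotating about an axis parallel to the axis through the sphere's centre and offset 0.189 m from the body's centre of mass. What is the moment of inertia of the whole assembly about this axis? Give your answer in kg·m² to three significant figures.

0.305

I_cm = (2/5)MR² = (2/5)(4.4)(0.29)² = 0.14802 kg·m²; centre at d = 0.189 m, so the parallel axis theorem gives I = 0.14802 + (4.4)(0.189)² = 0.30519 kg·m².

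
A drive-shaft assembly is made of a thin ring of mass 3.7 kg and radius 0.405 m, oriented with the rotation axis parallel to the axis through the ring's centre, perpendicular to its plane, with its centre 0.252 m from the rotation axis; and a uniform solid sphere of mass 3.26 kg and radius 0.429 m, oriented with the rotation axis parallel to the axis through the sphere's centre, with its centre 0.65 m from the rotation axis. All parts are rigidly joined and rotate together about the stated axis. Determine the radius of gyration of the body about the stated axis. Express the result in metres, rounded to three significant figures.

Thin ring: I_cm = MR² = (3.7)(0.405)² = 0.60689 kg·m²; centre at d = 0.252 m, so I = I_cm + Md² gives I = 0.60689 + (3.7)(0.252)² = 0.84186 kg·m².
Solid sphere: I_cm = (2/5)MR² = (2/5)(3.26)(0.429)² = 0.23999 kg·m²; centre at d = 0.65 m, so I = I_cm + Md² gives I = 0.23999 + (3.26)(0.65)² = 1.6173 kg·m².
Total I = 2.4592 kg·m²; total mass M = 6.96 kg.
k = √(I/M) = √(2.4592/6.96) = 0.59442 m.

0.594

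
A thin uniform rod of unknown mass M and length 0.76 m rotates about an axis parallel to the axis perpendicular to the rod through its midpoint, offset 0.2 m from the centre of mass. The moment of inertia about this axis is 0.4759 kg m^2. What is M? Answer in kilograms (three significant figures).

5.40

I = I_cm + Md² = (1/12)ML² + Md² = M·[0.0833333·(0.76)² + (0.2)²] = M·0.088133.
So M = 0.4759 / 0.088133 = 5.3998 kg.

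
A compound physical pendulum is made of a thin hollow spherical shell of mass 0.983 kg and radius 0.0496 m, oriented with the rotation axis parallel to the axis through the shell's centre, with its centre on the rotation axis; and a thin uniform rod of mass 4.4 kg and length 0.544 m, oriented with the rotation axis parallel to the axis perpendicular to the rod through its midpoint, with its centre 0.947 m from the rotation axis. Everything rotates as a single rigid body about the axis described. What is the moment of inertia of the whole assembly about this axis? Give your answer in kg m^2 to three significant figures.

4.06

Spherical shell: I_cm = (2/3)MR² = (2/3)(0.983)(0.0496)² = 0.0016122 kg m^2; axis through the centre, so I = 0.0016122 kg m^2.
Thin rod: I_cm = (1/12)ML² = (1/12)(4.4)(0.544)² = 0.10851 kg m^2; centre at d = 0.947 m, so the parallel axis theorem gives I = 0.10851 + (4.4)(0.947)² = 4.0545 kg m^2.
Total I = 0.0016122 + 4.0545 = 4.0561 kg m^2.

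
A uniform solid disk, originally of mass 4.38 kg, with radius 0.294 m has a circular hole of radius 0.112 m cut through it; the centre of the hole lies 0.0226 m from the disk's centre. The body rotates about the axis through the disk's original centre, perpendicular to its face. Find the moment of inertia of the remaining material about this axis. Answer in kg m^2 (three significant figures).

0.185

Unpierced body about its centre: I₀ = (1/2)MR² = (1/2)(4.38)(0.294)² = 0.18929 kg m^2.
The removed disk has mass m = M·(r/R)² = (4.38)(0.112/0.294)² = 0.63565 kg (same uniform areal density).
Its moment of inertia about the rotation axis (parallel-axis theorem): I_hole = (1/2)mr² + md² = (1/2)(0.63565)(0.112)² + (0.63565)(0.0226)² = 0.0043114 kg m^2.
Treating the hole as negative mass, I = I₀ − I_hole = 0.18929 − 0.0043114 = 0.18498 kg m^2.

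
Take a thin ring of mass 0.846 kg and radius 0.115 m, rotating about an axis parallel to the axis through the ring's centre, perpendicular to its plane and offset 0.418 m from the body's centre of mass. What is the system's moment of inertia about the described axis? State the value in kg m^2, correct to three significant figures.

0.159

I_cm = MR² = (0.846)(0.115)² = 0.011188 kg m^2; centre at d = 0.418 m, so the parallel axis theorem gives I = 0.011188 + (0.846)(0.418)² = 0.159 kg m^2.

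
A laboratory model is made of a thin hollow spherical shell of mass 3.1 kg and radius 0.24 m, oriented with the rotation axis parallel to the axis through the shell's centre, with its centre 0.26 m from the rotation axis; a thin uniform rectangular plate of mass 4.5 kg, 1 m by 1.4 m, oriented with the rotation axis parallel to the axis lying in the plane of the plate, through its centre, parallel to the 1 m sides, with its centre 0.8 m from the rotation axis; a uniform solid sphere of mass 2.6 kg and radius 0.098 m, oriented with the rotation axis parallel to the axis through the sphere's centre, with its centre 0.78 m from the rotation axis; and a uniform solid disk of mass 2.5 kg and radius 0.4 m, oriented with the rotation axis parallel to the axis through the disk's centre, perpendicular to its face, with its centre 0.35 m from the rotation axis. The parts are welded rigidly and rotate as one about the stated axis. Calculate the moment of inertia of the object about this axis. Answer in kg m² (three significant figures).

Spherical shell: I_cm = (2/3)MR² = (2/3)(3.1)(0.24)² = 0.11904 kg m²; centre at d = 0.26 m, so the parallel axis theorem gives I = 0.11904 + (3.1)(0.26)² = 0.3286 kg m².
Rectangular plate: I_cm = (1/12)Mb² = (1/12)(4.5)(1.4)² = 0.735 kg m²; centre at d = 0.8 m, so the parallel axis theorem gives I = 0.735 + (4.5)(0.8)² = 3.615 kg m².
Solid sphere: I_cm = (2/5)MR² = (2/5)(2.6)(0.098)² = 0.0099882 kg m²; centre at d = 0.78 m, so the parallel axis theorem gives I = 0.0099882 + (2.6)(0.78)² = 1.5918 kg m².
Solid disk: I_cm = (1/2)MR² = (1/2)(2.5)(0.4)² = 0.2 kg m²; centre at d = 0.35 m, so the parallel axis theorem gives I = 0.2 + (2.5)(0.35)² = 0.50625 kg m².
Total I = 0.3286 + 3.615 + 1.5918 + 0.50625 = 6.0417 kg m².

6.04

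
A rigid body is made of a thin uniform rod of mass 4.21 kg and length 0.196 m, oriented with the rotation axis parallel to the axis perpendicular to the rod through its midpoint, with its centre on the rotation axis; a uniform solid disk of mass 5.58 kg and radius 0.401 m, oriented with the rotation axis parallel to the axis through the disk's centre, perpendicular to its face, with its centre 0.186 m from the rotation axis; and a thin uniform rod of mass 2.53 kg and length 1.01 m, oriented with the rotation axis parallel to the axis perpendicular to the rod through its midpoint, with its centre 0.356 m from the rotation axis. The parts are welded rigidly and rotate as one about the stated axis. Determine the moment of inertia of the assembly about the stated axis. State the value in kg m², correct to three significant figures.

Thin rod: I_cm = (1/12)ML² = (1/12)(4.21)(0.196)² = 0.013478 kg m²; axis through the centre, so I = 0.013478 kg m².
Solid disk: I_cm = (1/2)MR² = (1/2)(5.58)(0.401)² = 0.44863 kg m²; centre at d = 0.186 m, so the parallel axis theorem gives I = 0.44863 + (5.58)(0.186)² = 0.64168 kg m².
Thin rod: I_cm = (1/12)ML² = (1/12)(2.53)(1.01)² = 0.21507 kg m²; centre at d = 0.356 m, so the parallel axis theorem gives I = 0.21507 + (2.53)(0.356)² = 0.53571 kg m².
Total I = 0.013478 + 0.64168 + 0.53571 = 1.1909 kg m².

1.19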